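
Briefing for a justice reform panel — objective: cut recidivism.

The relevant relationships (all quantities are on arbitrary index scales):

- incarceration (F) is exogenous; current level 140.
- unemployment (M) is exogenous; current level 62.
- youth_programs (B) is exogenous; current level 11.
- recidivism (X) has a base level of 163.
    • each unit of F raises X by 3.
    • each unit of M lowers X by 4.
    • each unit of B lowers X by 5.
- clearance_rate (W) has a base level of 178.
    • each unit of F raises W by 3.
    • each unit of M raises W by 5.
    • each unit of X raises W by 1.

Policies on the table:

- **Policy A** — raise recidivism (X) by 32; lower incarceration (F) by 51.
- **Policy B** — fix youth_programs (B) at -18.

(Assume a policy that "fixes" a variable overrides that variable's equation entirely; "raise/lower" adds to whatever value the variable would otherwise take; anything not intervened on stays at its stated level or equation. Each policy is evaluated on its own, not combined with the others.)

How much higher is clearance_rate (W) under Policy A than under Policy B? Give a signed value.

-419

Policy A (X + 32, F − 51):
  F = 140 − 51 = 89
  M = 62
  B = 11
  X = 163 + 3·89 − 4·62 − 5·11 (+32 from intervention) = 159
  W = 178 + 3·89 + 5·62 + 159 = 914
Policy B (B := -18):
  F = 140
  M = 62
  B = -18
  X = 163 + 3·140 − 4·62 − 5·(-18) = 425
  W = 178 + 3·140 + 5·62 + 425 = 1333
W: 914 − 1333 = -419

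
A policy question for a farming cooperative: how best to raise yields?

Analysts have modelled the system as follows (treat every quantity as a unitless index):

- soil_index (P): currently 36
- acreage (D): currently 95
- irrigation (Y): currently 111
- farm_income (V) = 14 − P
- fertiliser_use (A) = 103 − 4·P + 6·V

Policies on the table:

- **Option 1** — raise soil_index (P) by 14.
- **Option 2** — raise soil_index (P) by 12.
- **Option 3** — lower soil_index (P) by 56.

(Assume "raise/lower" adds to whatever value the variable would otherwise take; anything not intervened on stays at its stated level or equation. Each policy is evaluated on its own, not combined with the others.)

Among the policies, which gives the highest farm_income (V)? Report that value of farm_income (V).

Option 1 (P + 14):
  P = 36 + 14 = 50
  V = 14 − 50 = -36
Option 2 (P + 12):
  P = 36 + 12 = 48
  V = 14 − 48 = -34
Option 3 (P − 56):
  P = 36 − 56 = -20
  V = 14 − (-20) = 34
Comparing — Option 1: V=-36, Option 2: V=-34, Option 3: V=34. Highest is 34 (Option 3).

34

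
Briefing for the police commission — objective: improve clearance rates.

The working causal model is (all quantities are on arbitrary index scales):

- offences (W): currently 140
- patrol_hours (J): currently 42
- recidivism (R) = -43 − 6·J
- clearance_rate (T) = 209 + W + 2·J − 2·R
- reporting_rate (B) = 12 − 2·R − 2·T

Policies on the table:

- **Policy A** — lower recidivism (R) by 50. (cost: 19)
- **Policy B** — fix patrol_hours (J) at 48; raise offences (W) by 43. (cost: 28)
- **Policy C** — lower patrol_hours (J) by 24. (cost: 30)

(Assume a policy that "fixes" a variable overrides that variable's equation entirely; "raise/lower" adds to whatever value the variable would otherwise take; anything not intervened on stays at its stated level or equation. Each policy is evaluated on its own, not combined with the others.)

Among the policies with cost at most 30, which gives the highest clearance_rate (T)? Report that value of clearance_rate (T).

Policy A (R − 50):
  W = 140
  J = 42
  R = -43 − 6·42 (−50 from intervention) = -345
  T = 209 + 140 + 2·42 − 2·(-345) = 1123
Policy B (J := 48, W + 43):
  W = 140 + 43 = 183
  J = 48
  R = -43 − 6·48 = -331
  T = 209 + 183 + 2·48 − 2·(-331) = 1150
Policy C (J − 24):
  W = 140
  J = 42 − 24 = 18
  R = -43 − 6·18 = -151
  T = 209 + 140 + 2·18 − 2·(-151) = 687
Comparing — Policy A: T=1123, Policy B: T=1150, Policy C: T=687. Highest is 1150 (Policy B).

1150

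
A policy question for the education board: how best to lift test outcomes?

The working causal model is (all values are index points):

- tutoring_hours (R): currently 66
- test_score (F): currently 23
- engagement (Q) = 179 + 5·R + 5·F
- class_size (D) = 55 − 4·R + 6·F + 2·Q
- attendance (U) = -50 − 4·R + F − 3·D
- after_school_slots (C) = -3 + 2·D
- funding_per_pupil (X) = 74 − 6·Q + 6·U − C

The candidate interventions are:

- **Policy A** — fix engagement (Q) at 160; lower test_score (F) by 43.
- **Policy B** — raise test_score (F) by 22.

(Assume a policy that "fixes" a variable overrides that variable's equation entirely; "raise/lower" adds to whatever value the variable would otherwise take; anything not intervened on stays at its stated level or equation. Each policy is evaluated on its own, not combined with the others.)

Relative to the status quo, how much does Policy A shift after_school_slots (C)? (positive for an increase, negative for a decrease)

-2372

Baseline:
  R = 66
  F = 23
  Q = 179 + 5·66 + 5·23 = 624
  D = 55 − 4·66 + 6·23 + 2·624 = 1177
  C = -3 + 2·1177 = 2351
Policy A (Q := 160, F − 43):
  R = 66
  F = 23 − 43 = -20
  Q = 160
  D = 55 − 4·66 + 6·(-20) + 2·160 = -9
  C = -3 + 2·(-9) = -21
Change in C: -21 − 2351 = -2372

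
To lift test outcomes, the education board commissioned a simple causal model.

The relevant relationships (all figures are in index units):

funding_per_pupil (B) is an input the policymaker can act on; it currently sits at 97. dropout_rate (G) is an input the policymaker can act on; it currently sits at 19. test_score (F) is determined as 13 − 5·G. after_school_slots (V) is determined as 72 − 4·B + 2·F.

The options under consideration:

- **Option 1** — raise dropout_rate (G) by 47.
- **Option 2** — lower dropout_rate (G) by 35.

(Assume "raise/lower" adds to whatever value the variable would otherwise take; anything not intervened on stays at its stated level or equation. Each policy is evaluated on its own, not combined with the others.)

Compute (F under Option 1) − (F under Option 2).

Option 1 (G + 47):
  G = 19 + 47 = 66
  F = 13 − 5·66 = -317
Option 2 (G − 35):
  G = 19 − 35 = -16
  F = 13 − 5·(-16) = 93
F: -317 − 93 = -410

-410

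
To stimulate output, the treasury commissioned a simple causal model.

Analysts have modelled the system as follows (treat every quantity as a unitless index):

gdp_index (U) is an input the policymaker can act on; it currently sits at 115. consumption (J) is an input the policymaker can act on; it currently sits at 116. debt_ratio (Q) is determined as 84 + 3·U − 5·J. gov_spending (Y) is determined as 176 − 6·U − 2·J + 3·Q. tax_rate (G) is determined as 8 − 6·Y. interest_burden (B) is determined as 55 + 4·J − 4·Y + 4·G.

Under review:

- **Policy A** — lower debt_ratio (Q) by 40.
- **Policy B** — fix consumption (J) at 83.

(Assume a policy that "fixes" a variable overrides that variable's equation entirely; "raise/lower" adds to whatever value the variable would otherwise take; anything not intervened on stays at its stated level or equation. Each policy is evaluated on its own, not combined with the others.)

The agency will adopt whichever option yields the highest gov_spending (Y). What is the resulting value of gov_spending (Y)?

Policy A (Q − 40):
  U = 115
  J = 116
  Q = 84 + 3·115 − 5·116 (−40 from intervention) = -191
  Y = 176 − 6·115 − 2·116 + 3·(-191) = -1319
Policy B (J := 83):
  U = 115
  J = 83
  Q = 84 + 3·115 − 5·83 = 14
  Y = 176 − 6·115 − 2·83 + 3·14 = -638
Comparing — Policy A: Y=-1319, Policy B: Y=-638. Highest is -638 (Policy B).

-638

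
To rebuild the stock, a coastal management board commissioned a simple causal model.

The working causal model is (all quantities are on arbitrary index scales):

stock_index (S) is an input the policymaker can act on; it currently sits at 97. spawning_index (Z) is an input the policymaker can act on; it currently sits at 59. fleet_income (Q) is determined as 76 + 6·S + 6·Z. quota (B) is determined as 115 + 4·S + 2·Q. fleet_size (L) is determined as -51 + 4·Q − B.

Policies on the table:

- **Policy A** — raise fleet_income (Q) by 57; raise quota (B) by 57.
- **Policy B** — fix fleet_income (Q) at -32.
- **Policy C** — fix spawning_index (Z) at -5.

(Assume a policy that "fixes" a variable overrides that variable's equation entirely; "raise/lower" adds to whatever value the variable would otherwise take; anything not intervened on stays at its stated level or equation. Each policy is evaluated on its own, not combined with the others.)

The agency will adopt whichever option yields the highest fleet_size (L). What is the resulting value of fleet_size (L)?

Policy A (Q + 57, B + 57):
  S = 97
  Z = 59
  Q = 76 + 6·97 + 6·59 (+57 from intervention) = 1069
  B = 115 + 4·97 + 2·1069 (+57 from intervention) = 2698
  L = -51 + 4·1069 − 2698 = 1527
Policy B (Q := -32):
  S = 97
  Z = 59
  Q = -32
  B = 115 + 4·97 + 2·(-32) = 439
  L = -51 + 4·(-32) − 439 = -618
Policy C (Z := -5):
  S = 97
  Z = -5
  Q = 76 + 6·97 + 6·(-5) = 628
  B = 115 + 4·97 + 2·628 = 1759
  L = -51 + 4·628 − 1759 = 702
Comparing — Policy A: L=1527, Policy B: L=-618, Policy C: L=702. Highest is 1527 (Policy A).

1527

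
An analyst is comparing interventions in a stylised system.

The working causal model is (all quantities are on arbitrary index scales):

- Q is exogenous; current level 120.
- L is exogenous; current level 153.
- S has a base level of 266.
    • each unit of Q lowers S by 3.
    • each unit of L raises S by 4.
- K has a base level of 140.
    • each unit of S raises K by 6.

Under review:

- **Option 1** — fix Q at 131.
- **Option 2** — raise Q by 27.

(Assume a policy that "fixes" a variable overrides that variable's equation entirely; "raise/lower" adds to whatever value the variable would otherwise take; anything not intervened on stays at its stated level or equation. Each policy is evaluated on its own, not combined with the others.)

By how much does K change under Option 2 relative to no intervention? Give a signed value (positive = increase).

Baseline:
  Q = 120
  L = 153
  S = 266 − 3·120 + 4·153 = 518
  K = 140 + 6·518 = 3248
Option 2 (Q + 27):
  Q = 120 + 27 = 147
  L = 153
  S = 266 − 3·147 + 4·153 = 437
  K = 140 + 6·437 = 2762
Change in K: 2762 − 3248 = -486

-486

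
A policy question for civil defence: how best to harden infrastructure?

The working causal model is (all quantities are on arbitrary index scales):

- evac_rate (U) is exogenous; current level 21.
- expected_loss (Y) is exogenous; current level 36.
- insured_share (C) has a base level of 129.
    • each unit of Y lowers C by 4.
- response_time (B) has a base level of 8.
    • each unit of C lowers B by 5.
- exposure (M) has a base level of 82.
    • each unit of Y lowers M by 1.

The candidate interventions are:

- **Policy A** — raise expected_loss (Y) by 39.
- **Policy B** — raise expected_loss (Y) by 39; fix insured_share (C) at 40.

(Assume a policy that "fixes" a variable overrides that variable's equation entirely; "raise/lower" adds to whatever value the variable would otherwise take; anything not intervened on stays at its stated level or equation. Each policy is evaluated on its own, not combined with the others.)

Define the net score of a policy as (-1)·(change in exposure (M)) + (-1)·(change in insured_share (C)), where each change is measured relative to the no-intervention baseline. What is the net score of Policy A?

Baseline:
  Y = 36
  C = 129 − 4·36 = -15
  M = 82 − 36 = 46
Policy A (Y + 39):
  Y = 36 + 39 = 75
  C = 129 − 4·75 = -171
  M = 82 − 75 = 7
ΔM = 7 − 46 = -39; ΔC = -171 − (-15) = -156
Score = (-1)·(-39) + (-1)·(-156) = 195

195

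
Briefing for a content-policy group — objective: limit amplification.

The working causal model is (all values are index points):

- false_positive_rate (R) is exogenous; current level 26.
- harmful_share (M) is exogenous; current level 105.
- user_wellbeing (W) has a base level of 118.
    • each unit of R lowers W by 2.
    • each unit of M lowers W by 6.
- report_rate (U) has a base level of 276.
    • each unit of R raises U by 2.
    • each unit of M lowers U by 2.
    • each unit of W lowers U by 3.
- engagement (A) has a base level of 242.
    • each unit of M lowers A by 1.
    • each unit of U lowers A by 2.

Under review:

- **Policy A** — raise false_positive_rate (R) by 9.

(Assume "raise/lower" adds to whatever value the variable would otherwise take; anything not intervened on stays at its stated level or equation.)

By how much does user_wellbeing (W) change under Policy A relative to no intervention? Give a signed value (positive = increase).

Baseline:
  R = 26
  M = 105
  W = 118 − 2·26 − 6·105 = -564
Policy A (R + 9):
  R = 26 + 9 = 35
  M = 105
  W = 118 − 2·35 − 6·105 = -582
Change in W: -582 − (-564) = -18

-18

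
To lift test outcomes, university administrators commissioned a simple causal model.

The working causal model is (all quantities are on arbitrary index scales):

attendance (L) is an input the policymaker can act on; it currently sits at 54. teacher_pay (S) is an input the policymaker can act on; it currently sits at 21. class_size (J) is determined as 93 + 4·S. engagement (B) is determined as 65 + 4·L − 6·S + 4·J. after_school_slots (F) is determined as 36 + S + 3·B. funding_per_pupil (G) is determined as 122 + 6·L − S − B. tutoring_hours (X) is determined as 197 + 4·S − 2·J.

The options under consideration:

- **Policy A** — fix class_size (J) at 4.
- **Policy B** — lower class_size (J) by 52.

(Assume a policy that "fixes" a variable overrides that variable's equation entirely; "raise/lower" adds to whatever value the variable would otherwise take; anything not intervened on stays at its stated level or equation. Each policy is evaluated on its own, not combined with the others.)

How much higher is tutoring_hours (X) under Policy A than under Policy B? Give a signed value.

242

Policy A (J := 4):
  S = 21
  J = 4
  X = 197 + 4·21 − 2·4 = 273
Policy B (J − 52):
  S = 21
  J = 93 + 4·21 (−52 from intervention) = 125
  X = 197 + 4·21 − 2·125 = 31
X: 273 − 31 = 242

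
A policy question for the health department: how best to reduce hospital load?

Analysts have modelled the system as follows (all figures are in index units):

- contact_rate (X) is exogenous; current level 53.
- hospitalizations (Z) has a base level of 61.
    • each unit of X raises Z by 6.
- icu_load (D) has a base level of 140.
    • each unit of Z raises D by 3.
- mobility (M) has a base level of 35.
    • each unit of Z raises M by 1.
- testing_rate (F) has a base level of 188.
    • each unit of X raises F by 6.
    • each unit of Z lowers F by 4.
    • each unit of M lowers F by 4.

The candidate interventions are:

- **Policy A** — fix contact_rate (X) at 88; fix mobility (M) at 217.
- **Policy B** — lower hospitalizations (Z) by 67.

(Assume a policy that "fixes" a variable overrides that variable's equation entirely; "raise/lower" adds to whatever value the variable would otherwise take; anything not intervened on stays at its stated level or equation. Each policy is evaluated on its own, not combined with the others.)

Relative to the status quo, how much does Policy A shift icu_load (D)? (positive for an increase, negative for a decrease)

Baseline:
  X = 53
  Z = 61 + 6·53 = 379
  D = 140 + 3·379 = 1277
Policy A (X := 88, M := 217):
  X = 88
  Z = 61 + 6·88 = 589
  D = 140 + 3·589 = 1907
Change in D: 1907 − 1277 = 630

630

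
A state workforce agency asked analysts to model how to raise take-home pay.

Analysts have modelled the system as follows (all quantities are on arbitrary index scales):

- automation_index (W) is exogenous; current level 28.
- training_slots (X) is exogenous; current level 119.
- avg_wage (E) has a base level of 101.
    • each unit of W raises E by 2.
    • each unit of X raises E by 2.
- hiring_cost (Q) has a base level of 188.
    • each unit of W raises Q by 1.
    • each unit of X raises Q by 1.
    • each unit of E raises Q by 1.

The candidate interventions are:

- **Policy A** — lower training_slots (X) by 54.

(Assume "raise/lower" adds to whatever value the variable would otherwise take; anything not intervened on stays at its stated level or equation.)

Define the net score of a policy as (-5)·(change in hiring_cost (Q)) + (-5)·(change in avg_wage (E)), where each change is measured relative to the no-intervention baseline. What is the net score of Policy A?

1350

Baseline:
  W = 28
  X = 119
  E = 101 + 2·28 + 2·119 = 395
  Q = 188 + 28 + 119 + 395 = 730
Policy A (X − 54):
  W = 28
  X = 119 − 54 = 65
  E = 101 + 2·28 + 2·65 = 287
  Q = 188 + 28 + 65 + 287 = 568
ΔQ = 568 − 730 = -162; ΔE = 287 − 395 = -108
Score = (-5)·(-162) + (-5)·(-108) = 1350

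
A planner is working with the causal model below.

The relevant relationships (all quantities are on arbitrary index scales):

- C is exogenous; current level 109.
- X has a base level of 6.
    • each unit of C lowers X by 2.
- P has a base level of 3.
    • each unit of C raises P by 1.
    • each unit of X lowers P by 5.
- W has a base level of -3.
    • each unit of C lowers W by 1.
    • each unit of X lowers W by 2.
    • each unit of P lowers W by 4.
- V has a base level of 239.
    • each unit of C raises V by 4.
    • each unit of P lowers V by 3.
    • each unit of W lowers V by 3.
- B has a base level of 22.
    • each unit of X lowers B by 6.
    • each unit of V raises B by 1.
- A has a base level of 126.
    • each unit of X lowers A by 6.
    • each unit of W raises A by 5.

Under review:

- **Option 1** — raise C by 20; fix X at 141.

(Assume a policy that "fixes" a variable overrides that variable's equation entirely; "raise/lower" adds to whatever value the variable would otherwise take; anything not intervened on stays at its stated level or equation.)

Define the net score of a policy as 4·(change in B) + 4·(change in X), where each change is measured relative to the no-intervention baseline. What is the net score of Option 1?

-60848

Baseline:
  C = 109
  X = 6 − 2·109 = -212
  P = 3 + 109 − 5·(-212) = 1172
  W = -3 − 109 − 2·(-212) − 4·1172 = -4376
  V = 239 + 4·109 − 3·1172 − 3·(-4376) = 10287
  B = 22 − 6·(-212) + 10287 = 11581
Option 1 (C + 20, X := 141):
  C = 109 + 20 = 129
  X = 141
  P = 3 + 129 − 5·141 = -573
  W = -3 − 129 − 2·141 − 4·(-573) = 1878
  V = 239 + 4·129 − 3·(-573) − 3·1878 = -3160
  B = 22 − 6·141 + (-3160) = -3984
ΔB = -3984 − 11581 = -15565; ΔX = 141 − (-212) = 353
Score = 4·(-15565) + 4·353 = -60848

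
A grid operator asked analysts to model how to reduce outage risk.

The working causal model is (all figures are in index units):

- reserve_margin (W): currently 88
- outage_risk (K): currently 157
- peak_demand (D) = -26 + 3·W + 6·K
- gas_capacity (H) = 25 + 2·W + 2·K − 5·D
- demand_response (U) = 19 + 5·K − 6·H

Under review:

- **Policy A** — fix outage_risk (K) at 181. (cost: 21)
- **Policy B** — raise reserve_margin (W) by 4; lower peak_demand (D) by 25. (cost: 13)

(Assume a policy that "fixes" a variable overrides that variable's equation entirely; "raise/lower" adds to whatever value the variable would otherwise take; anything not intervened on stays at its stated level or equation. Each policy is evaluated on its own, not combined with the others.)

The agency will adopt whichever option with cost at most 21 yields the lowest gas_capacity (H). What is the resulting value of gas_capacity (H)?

Policy A (K := 181):
  W = 88
  K = 181
  D = -26 + 3·88 + 6·181 = 1324
  H = 25 + 2·88 + 2·181 − 5·1324 = -6057
Policy B (W + 4, D − 25):
  W = 88 + 4 = 92
  K = 157
  D = -26 + 3·92 + 6·157 (−25 from intervention) = 1167
  H = 25 + 2·92 + 2·157 − 5·1167 = -5312
Comparing — Policy A: H=-6057, Policy B: H=-5312. Lowest is -6057 (Policy A).

-6057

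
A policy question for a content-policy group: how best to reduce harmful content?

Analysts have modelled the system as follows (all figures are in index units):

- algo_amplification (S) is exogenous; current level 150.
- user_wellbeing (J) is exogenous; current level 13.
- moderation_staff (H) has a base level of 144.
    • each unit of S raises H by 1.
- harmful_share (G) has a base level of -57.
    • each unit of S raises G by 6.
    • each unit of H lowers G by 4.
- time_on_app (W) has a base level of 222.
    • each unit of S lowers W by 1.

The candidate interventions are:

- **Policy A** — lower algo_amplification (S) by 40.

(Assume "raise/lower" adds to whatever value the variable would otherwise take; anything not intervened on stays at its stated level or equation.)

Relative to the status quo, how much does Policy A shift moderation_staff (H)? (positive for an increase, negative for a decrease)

-40

Baseline:
  S = 150
  H = 144 + 150 = 294
Policy A (S − 40):
  S = 150 − 40 = 110
  H = 144 + 110 = 254
Change in H: 254 − 294 = -40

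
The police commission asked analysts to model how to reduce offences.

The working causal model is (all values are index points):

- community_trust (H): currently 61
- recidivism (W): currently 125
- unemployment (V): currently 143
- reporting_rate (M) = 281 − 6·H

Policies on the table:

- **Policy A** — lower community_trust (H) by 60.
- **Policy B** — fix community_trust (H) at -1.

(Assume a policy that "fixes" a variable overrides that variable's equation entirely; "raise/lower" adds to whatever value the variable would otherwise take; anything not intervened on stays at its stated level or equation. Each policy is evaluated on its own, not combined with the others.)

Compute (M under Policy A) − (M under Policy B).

Policy A (H − 60):
  H = 61 − 60 = 1
  M = 281 − 6·1 = 275
Policy B (H := -1):
  H = -1
  M = 281 − 6·(-1) = 287
M: 275 − 287 = -12

-12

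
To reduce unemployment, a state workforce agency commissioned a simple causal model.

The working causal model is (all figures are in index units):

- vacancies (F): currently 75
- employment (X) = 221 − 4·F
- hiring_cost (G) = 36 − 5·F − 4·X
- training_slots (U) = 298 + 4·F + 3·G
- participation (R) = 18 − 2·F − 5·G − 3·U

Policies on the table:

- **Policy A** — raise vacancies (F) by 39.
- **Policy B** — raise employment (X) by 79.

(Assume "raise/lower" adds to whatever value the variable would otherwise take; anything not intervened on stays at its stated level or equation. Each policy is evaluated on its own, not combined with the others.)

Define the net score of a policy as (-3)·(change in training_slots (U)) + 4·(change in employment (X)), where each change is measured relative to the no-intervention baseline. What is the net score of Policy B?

3160

Baseline:
  F = 75
  X = 221 − 4·75 = -79
  G = 36 − 5·75 − 4·(-79) = -23
  U = 298 + 4·75 + 3·(-23) = 529
Policy B (X + 79):
  F = 75
  X = 221 − 4·75 (+79 from intervention) = 0
  G = 36 − 5·75 − 4·0 = -339
  U = 298 + 4·75 + 3·(-339) = -419
ΔU = -419 − 529 = -948; ΔX = 0 − (-79) = 79
Score = (-3)·(-948) + 4·79 = 3160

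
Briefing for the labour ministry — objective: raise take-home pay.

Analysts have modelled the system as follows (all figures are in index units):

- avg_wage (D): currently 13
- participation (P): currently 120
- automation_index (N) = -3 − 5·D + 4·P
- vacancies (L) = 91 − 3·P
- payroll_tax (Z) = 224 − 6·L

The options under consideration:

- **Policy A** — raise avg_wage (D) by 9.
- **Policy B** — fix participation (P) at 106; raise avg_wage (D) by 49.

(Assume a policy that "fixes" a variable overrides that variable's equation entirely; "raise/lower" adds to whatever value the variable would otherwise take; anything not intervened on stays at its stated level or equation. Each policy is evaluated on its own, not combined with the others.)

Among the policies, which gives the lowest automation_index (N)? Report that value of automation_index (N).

Policy A (D + 9):
  D = 13 + 9 = 22
  P = 120
  N = -3 − 5·22 + 4·120 = 367
Policy B (P := 106, D + 49):
  D = 13 + 49 = 62
  P = 106
  N = -3 − 5·62 + 4·106 = 111
Comparing — Policy A: N=367, Policy B: N=111. Lowest is 111 (Policy B).

111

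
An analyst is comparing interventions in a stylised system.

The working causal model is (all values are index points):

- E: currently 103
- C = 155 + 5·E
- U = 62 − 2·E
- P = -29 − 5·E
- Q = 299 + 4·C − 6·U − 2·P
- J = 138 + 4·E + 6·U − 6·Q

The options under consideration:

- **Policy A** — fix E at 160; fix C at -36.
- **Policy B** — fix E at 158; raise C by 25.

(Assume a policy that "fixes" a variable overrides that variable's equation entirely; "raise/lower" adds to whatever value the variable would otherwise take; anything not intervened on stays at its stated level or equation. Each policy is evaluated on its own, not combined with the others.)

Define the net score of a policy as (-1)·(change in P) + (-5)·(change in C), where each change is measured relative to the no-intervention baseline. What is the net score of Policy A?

3815

Baseline:
  E = 103
  C = 155 + 5·103 = 670
  P = -29 − 5·103 = -544
Policy A (E := 160, C := -36):
  E = 160
  C = -36
  P = -29 − 5·160 = -829
ΔP = -829 − (-544) = -285; ΔC = -36 − 670 = -706
Score = (-1)·(-285) + (-5)·(-706) = 3815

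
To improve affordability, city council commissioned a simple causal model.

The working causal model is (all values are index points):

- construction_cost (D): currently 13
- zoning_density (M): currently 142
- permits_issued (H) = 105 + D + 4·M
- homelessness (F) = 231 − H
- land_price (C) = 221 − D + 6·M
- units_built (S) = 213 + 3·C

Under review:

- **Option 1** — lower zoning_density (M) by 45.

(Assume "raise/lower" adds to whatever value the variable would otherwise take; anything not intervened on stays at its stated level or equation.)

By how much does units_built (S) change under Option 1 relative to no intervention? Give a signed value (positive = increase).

Baseline:
  D = 13
  M = 142
  C = 221 − 13 + 6·142 = 1060
  S = 213 + 3·1060 = 3393
Option 1 (M − 45):
  D = 13
  M = 142 − 45 = 97
  C = 221 − 13 + 6·97 = 790
  S = 213 + 3·790 = 2583
Change in S: 2583 − 3393 = -810

-810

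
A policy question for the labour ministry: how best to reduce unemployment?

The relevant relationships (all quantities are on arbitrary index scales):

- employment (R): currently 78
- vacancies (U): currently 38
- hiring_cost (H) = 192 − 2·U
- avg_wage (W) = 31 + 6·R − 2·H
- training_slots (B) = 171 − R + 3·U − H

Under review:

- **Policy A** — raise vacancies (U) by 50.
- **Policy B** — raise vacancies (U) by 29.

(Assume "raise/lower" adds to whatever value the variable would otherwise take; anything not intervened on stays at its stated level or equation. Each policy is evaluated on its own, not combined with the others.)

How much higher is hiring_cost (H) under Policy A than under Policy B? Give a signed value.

-42

Policy A (U + 50):
  U = 38 + 50 = 88
  H = 192 − 2·88 = 16
Policy B (U + 29):
  U = 38 + 29 = 67
  H = 192 − 2·67 = 58
H: 16 − 58 = -42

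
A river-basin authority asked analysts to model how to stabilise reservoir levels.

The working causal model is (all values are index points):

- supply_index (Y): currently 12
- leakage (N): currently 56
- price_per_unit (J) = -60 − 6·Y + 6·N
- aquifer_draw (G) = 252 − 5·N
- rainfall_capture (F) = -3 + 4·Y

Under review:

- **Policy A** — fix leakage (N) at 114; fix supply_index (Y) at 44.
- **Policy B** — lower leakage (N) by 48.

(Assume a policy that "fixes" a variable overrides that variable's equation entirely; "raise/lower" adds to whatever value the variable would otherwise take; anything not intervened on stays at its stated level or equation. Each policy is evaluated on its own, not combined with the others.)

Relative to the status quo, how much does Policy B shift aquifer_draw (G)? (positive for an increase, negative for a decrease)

Baseline:
  N = 56
  G = 252 − 5·56 = -28
Policy B (N − 48):
  N = 56 − 48 = 8
  G = 252 − 5·8 = 212
Change in G: 212 − (-28) = 240

240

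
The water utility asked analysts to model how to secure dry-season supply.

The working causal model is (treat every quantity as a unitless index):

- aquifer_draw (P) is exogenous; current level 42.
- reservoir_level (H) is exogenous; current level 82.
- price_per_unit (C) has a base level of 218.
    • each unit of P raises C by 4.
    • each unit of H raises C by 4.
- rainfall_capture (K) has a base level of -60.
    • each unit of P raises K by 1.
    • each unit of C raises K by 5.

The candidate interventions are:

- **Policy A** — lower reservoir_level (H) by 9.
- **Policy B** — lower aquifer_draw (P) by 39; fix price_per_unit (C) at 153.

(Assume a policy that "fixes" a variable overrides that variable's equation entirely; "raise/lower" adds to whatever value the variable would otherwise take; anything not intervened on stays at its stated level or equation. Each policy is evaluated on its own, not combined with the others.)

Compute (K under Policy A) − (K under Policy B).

2664

Policy A (H − 9):
  P = 42
  H = 82 − 9 = 73
  C = 218 + 4·42 + 4·73 = 678
  K = -60 + 42 + 5·678 = 3372
Policy B (P − 39, C := 153):
  P = 42 − 39 = 3
  H = 82
  C = 153
  K = -60 + 3 + 5·153 = 708
K: 3372 − 708 = 2664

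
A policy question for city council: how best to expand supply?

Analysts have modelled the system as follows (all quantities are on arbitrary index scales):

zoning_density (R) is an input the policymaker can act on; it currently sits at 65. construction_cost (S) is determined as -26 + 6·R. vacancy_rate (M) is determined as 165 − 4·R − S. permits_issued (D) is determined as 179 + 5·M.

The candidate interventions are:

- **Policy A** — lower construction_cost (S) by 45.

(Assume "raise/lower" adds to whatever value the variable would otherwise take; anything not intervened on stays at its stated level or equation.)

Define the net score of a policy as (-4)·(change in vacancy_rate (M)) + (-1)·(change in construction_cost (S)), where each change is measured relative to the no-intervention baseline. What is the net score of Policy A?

-135

Baseline:
  R = 65
  S = -26 + 6·65 = 364
  M = 165 − 4·65 − 364 = -459
Policy A (S − 45):
  R = 65
  S = -26 + 6·65 (−45 from intervention) = 319
  M = 165 − 4·65 − 319 = -414
ΔM = -414 − (-459) = 45; ΔS = 319 − 364 = -45
Score = (-4)·45 + (-1)·(-45) = -135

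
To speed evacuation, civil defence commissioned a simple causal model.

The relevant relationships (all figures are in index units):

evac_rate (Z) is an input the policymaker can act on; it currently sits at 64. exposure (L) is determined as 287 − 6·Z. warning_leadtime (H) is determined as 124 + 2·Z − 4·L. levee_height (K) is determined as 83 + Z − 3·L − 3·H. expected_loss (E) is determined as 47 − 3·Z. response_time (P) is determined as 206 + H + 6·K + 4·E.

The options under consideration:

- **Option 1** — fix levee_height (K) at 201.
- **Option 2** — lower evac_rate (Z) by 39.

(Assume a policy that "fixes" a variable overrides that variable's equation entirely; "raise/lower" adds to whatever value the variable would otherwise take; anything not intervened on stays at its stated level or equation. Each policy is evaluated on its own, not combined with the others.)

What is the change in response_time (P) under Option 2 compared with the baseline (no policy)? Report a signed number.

13260

Baseline:
  Z = 64
  L = 287 − 6·64 = -97
  H = 124 + 2·64 − 4·(-97) = 640
  K = 83 + 64 − 3·(-97) − 3·640 = -1482
  E = 47 − 3·64 = -145
  P = 206 + 640 + 6·(-1482) + 4·(-145) = -8626
Option 2 (Z − 39):
  Z = 64 − 39 = 25
  L = 287 − 6·25 = 137
  H = 124 + 2·25 − 4·137 = -374
  K = 83 + 25 − 3·137 − 3·(-374) = 819
  E = 47 − 3·25 = -28
  P = 206 + (-374) + 6·819 + 4·(-28) = 4634
Change in P: 4634 − (-8626) = 13260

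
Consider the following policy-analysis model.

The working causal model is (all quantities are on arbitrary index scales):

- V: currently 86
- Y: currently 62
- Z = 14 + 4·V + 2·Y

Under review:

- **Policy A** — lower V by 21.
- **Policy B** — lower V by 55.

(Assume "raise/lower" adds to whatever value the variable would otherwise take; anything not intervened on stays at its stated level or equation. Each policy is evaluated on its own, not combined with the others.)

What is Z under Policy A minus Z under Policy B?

Policy A (V − 21):
  V = 86 − 21 = 65
  Y = 62
  Z = 14 + 4·65 + 2·62 = 398
Policy B (V − 55):
  V = 86 − 55 = 31
  Y = 62
  Z = 14 + 4·31 + 2·62 = 262
Z: 398 − 262 = 136

136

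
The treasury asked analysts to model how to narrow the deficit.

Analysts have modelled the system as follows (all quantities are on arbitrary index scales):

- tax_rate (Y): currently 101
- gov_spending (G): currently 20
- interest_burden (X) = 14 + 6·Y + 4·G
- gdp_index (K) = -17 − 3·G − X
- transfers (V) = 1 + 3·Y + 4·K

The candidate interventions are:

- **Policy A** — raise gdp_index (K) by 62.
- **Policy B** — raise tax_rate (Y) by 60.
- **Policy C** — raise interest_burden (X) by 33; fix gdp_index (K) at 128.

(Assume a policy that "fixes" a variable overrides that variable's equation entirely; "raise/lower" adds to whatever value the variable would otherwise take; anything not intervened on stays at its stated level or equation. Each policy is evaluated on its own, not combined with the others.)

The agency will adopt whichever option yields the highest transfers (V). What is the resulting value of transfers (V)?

Policy A (K + 62):
  Y = 101
  G = 20
  X = 14 + 6·101 + 4·20 = 700
  K = -17 − 3·20 − 700 (+62 from intervention) = -715
  V = 1 + 3·101 + 4·(-715) = -2556
Policy B (Y + 60):
  Y = 101 + 60 = 161
  G = 20
  X = 14 + 6·161 + 4·20 = 1060
  K = -17 − 3·20 − 1060 = -1137
  V = 1 + 3·161 + 4·(-1137) = -4064
Policy C (X + 33, K := 128):
  Y = 101
  G = 20
  X = 14 + 6·101 + 4·20 (+33 from intervention) = 733
  K = 128
  V = 1 + 3·101 + 4·128 = 816
Comparing — Policy A: V=-2556, Policy B: V=-4064, Policy C: V=816. Highest is 816 (Policy C).

816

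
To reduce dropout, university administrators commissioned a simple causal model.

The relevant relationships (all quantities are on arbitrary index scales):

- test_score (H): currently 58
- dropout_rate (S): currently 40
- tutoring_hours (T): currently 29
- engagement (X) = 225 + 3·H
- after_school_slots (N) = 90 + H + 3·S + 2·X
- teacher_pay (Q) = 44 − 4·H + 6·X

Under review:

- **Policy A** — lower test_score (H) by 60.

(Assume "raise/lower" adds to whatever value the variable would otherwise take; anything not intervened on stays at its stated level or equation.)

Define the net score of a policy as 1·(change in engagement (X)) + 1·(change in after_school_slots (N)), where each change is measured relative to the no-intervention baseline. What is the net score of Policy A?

Baseline:
  H = 58
  S = 40
  X = 225 + 3·58 = 399
  N = 90 + 58 + 3·40 + 2·399 = 1066
Policy A (H − 60):
  H = 58 − 60 = -2
  S = 40
  X = 225 + 3·(-2) = 219
  N = 90 + (-2) + 3·40 + 2·219 = 646
ΔX = 219 − 399 = -180; ΔN = 646 − 1066 = -420
Score = 1·(-180) + 1·(-420) = -600

-600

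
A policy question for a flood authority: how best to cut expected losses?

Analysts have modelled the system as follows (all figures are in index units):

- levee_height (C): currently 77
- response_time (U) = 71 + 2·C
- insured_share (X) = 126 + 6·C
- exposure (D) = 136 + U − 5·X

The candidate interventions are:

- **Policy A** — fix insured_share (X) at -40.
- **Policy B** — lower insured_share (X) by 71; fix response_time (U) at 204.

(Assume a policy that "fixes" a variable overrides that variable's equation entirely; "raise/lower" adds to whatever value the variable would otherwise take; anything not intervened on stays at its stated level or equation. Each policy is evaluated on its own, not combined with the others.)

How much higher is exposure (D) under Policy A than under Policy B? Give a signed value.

Policy A (X := -40):
  C = 77
  U = 71 + 2·77 = 225
  X = -40
  D = 136 + 225 − 5·(-40) = 561
Policy B (X − 71, U := 204):
  C = 77
  U = 204
  X = 126 + 6·77 (−71 from intervention) = 517
  D = 136 + 204 − 5·517 = -2245
D: 561 − (-2245) = 2806

2806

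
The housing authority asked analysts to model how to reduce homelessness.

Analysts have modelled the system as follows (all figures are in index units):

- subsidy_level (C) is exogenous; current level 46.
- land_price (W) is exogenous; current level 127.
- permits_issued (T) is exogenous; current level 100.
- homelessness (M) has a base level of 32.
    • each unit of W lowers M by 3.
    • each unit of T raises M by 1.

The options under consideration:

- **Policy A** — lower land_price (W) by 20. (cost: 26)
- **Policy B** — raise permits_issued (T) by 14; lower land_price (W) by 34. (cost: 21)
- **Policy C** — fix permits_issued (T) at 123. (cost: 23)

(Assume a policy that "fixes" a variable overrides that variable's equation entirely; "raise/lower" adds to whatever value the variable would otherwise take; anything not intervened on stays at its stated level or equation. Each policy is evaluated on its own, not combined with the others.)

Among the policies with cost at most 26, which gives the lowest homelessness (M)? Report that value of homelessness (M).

Policy A (W − 20):
  W = 127 − 20 = 107
  T = 100
  M = 32 − 3·107 + 100 = -189
Policy B (T + 14, W − 34):
  W = 127 − 34 = 93
  T = 100 + 14 = 114
  M = 32 − 3·93 + 114 = -133
Policy C (T := 123):
  W = 127
  T = 123
  M = 32 − 3·127 + 123 = -226
Comparing — Policy A: M=-189, Policy B: M=-133, Policy C: M=-226. Lowest is -226 (Policy C).

-226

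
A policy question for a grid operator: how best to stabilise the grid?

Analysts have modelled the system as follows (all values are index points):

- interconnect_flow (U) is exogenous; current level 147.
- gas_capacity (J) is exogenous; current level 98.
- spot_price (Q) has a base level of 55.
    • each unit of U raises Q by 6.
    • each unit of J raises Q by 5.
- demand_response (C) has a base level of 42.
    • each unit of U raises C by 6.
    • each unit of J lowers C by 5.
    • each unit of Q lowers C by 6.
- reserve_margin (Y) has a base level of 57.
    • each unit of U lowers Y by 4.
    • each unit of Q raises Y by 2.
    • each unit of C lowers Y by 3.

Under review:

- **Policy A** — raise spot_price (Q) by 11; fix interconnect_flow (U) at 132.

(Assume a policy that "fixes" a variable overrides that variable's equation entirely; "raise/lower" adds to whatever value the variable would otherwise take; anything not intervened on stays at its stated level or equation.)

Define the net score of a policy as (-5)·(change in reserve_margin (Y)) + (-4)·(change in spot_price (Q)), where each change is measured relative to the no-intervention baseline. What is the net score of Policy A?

Baseline:
  U = 147
  J = 98
  Q = 55 + 6·147 + 5·98 = 1427
  C = 42 + 6·147 − 5·98 − 6·1427 = -8128
  Y = 57 − 4·147 + 2·1427 − 3·(-8128) = 26707
Policy A (Q + 11, U := 132):
  U = 132
  J = 98
  Q = 55 + 6·132 + 5·98 (+11 from intervention) = 1348
  C = 42 + 6·132 − 5·98 − 6·1348 = -7744
  Y = 57 − 4·132 + 2·1348 − 3·(-7744) = 25457
ΔY = 25457 − 26707 = -1250; ΔQ = 1348 − 1427 = -79
Score = (-5)·(-1250) + (-4)·(-79) = 6566

6566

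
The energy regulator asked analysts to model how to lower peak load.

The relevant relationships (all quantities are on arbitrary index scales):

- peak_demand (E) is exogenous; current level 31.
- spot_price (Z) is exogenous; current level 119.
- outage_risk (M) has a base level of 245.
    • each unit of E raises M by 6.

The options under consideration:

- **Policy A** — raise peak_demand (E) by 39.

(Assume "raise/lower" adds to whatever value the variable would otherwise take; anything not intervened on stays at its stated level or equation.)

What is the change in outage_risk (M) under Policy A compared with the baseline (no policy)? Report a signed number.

Baseline:
  E = 31
  M = 245 + 6·31 = 431
Policy A (E + 39):
  E = 31 + 39 = 70
  M = 245 + 6·70 = 665
Change in M: 665 − 431 = 234

234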